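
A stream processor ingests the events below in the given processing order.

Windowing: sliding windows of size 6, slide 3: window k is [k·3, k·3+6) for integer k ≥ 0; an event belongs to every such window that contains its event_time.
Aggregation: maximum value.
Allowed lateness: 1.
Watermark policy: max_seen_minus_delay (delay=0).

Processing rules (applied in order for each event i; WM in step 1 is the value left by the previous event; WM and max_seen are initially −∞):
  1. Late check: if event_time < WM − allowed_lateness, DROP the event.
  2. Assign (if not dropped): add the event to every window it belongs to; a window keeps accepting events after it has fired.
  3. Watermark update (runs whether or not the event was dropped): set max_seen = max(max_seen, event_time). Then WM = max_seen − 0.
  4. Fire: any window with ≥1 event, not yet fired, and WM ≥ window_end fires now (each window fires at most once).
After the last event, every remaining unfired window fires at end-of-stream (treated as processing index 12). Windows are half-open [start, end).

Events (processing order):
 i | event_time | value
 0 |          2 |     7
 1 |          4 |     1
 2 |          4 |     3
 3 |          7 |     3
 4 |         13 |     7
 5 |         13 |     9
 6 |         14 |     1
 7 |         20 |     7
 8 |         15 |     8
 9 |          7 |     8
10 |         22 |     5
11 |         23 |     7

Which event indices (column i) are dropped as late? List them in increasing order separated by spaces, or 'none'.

i=0 t=2 v=7: → [0,6); WM=2
i=1 t=4 v=1: → [3,9),[0,6); WM=4
i=2 t=4 v=3: → [3,9),[0,6); WM=4
i=3 t=7 v=3: → [6,12),[3,9); WM=7; [0,6) fires=7
i=4 t=13 v=7: → [12,18),[9,15); WM=13; [3,9) fires=3 [6,12) fires=3
i=5 t=13 v=9: → [12,18),[9,15); WM=13
i=6 t=14 v=1: → [12,18),[9,15); WM=14
i=7 t=20 v=7: → [18,24),[15,21); WM=20; [9,15) fires=9 [12,18) fires=9
i=8 t=15 v=8: DROP (t<20-1); WM=20
i=9 t=7 v=8: DROP (t<20-1); WM=20
i=10 t=22 v=5: → [21,27),[18,24); WM=22; [15,21) fires=7
i=11 t=23 v=7: → [21,27),[18,24); WM=23

8 9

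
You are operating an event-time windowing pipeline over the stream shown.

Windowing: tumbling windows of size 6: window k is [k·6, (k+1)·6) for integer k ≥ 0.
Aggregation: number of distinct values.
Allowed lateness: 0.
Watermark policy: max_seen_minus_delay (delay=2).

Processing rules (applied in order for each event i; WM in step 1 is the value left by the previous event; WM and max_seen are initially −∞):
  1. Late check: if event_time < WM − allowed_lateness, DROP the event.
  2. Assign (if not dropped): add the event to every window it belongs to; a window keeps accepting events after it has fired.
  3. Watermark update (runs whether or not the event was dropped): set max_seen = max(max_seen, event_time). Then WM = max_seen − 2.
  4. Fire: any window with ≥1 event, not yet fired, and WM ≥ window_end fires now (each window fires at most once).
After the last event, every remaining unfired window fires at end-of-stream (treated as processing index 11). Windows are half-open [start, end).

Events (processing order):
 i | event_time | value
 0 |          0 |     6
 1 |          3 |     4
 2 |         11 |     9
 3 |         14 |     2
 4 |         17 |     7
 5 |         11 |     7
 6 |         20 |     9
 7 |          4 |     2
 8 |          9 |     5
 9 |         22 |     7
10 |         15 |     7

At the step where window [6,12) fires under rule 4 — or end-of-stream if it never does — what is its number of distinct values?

i=0 t=0 v=6: → [0,6); WM=-2
i=1 t=3 v=4: → [0,6); WM=1
i=2 t=11 v=9: → [6,12); WM=9; [0,6) fires=2
i=3 t=14 v=2: → [12,18); WM=12; [6,12) fires=1
i=4 t=17 v=7: → [12,18); WM=15
i=5 t=11 v=7: DROP (t<15-0); WM=15
i=6 t=20 v=9: → [18,24); WM=18; [12,18) fires=2
i=7 t=4 v=2: DROP (t<18-0); WM=18
i=8 t=9 v=5: DROP (t<18-0); WM=18
i=9 t=22 v=7: → [18,24); WM=20
i=10 t=15 v=7: DROP (t<20-0); WM=20

1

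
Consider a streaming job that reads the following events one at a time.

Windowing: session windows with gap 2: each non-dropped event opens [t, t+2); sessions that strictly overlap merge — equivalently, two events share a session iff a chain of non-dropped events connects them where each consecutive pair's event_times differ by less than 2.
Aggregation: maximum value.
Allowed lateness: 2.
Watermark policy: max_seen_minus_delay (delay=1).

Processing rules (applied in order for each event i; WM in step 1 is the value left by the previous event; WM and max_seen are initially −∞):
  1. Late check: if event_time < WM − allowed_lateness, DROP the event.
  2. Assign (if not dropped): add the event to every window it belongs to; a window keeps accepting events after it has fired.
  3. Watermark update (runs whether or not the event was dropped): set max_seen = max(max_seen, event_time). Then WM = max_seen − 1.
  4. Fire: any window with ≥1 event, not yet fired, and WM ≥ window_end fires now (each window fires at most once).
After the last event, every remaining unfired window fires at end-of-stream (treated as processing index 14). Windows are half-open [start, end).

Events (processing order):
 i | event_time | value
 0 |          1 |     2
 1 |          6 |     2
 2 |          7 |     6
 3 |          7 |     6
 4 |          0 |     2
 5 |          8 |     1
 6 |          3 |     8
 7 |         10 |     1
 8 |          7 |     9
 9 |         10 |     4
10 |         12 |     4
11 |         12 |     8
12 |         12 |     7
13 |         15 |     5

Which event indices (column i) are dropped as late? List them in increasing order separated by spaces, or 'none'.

4 6

i=0 t=1 v=2: → [1,3); WM=0
i=1 t=6 v=2: → [6,8); WM=5
i=2 t=7 v=6: → [6,9); WM=6
i=3 t=7 v=6: → [6,9); WM=6
i=4 t=0 v=2: DROP (t<6-2); WM=6
i=5 t=8 v=1: → [6,10); WM=7
i=6 t=3 v=8: DROP (t<7-2); WM=7
i=7 t=10 v=1: → [10,12); WM=9
i=8 t=7 v=9: → [6,10); WM=9
i=9 t=10 v=4: → [10,12); WM=9
i=10 t=12 v=4: → [12,14); WM=11
i=11 t=12 v=8: → [12,14); WM=11
i=12 t=12 v=7: → [12,14); WM=11
i=13 t=15 v=5: → [15,17); WM=14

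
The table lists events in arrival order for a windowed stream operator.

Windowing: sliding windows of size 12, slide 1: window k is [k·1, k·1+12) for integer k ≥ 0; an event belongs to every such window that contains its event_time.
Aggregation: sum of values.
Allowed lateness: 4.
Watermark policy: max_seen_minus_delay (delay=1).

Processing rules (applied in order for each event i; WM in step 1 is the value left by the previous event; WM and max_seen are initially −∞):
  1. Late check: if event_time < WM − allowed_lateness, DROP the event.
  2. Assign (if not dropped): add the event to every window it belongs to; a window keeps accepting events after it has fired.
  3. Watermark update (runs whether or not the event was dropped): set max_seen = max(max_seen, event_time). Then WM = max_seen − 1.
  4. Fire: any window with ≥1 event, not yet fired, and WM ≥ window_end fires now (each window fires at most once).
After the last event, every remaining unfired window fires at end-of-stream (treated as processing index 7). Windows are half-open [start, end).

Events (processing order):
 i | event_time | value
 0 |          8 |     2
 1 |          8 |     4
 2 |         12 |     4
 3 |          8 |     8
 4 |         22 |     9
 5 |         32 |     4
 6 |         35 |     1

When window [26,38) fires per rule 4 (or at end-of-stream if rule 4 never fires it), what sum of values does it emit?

5

i=0 t=8 v=2: → [8,20),[7,19),[6,18),[5,17),[4,16),[3,15),[2,14),[1,13),[0,12); WM=7
i=1 t=8 v=4: → [8,20),[7,19),[6,18),[5,17),[4,16),[3,15),[2,14),[1,13),[0,12); WM=7
i=2 t=12 v=4: → [12,24),[11,23),[10,22),[9,21),[8,20),[7,19),[6,18),[5,17),[4,16),[3,15),[2,14),[1,13); WM=11
i=3 t=8 v=8: → [8,20),[7,19),[6,18),[5,17),[4,16),[3,15),[2,14),[1,13),[0,12); WM=11
i=4 t=22 v=9: → [22,34),[21,33),[20,32),[19,31),[18,30),[17,29),[16,28),[15,27),[14,26),[13,25),[12,24),[11,23); WM=21; [0,12) fires=14 [1,13) fires=18 [2,14) fires=18 [3,15) fires=18 [4,16) fires=18 [5,17) fires=18 [6,18) fires=18 [7,19) fires=18 [8,20) fires=18 [9,21) fires=4
i=5 t=32 v=4: → [32,44),[31,43),[30,42),[29,41),[28,40),[27,39),[26,38),[25,37),[24,36),[23,35),[22,34),[21,33); WM=31; [10,22) fires=4 [11,23) fires=13 [12,24) fires=13 [13,25) fires=9 [14,26) fires=9 [15,27) fires=9 [16,28) fires=9 [17,29) fires=9 [18,30) fires=9 [19,31) fires=9
i=6 t=35 v=1: → [35,47),[34,46),[33,45),[32,44),[31,43),[30,42),[29,41),[28,40),[27,39),[26,38),[25,37),[24,36); WM=34; [20,32) fires=9 [21,33) fires=13 [22,34) fires=13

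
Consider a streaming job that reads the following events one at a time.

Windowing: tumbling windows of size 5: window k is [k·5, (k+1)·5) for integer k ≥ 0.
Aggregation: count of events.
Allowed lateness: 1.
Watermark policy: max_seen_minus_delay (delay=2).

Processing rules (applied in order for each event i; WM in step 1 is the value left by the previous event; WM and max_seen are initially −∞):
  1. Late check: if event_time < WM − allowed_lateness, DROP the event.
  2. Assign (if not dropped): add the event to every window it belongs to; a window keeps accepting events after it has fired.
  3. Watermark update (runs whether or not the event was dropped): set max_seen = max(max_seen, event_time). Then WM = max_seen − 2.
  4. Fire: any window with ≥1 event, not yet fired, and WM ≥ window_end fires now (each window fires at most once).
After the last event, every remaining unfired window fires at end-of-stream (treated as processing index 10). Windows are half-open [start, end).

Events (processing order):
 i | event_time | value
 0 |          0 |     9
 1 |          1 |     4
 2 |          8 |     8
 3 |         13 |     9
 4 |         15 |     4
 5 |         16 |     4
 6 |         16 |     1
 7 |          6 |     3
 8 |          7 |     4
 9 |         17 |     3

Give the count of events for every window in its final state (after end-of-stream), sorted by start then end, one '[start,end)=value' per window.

[0,5)=2 [5,10)=1 [10,15)=1 [15,20)=4

i=0 t=0 v=9: → [0,5); WM=-2
i=1 t=1 v=4: → [0,5); WM=-1
i=2 t=8 v=8: → [5,10); WM=6; [0,5) fires=2
i=3 t=13 v=9: → [10,15); WM=11; [5,10) fires=1
i=4 t=15 v=4: → [15,20); WM=13
i=5 t=16 v=4: → [15,20); WM=14
i=6 t=16 v=1: → [15,20); WM=14
i=7 t=6 v=3: DROP (t<14-1); WM=14
i=8 t=7 v=4: DROP (t<14-1); WM=14
i=9 t=17 v=3: → [15,20); WM=15; [10,15) fires=1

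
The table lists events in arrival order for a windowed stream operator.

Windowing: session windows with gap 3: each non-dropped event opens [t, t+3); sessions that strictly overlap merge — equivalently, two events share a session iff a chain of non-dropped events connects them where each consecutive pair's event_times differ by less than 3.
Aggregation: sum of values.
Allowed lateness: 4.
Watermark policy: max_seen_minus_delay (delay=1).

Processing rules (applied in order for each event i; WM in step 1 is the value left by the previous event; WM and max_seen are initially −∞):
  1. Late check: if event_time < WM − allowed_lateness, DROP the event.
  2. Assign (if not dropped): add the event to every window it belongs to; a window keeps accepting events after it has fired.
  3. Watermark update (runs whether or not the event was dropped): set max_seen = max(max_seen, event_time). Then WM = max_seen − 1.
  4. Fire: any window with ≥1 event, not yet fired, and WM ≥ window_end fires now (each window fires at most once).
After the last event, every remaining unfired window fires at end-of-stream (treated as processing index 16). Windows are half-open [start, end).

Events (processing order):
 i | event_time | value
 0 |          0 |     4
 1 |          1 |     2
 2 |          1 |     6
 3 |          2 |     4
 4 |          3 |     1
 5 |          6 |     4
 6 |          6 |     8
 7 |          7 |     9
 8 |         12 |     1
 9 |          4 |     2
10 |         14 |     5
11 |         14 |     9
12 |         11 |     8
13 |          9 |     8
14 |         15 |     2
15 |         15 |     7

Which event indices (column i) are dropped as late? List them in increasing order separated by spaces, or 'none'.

9

i=0 t=0 v=4: → [0,3); WM=-1
i=1 t=1 v=2: → [0,4); WM=0
i=2 t=1 v=6: → [0,4); WM=0
i=3 t=2 v=4: → [0,5); WM=1
i=4 t=3 v=1: → [0,6); WM=2
i=5 t=6 v=4: → [6,9); WM=5
i=6 t=6 v=8: → [6,9); WM=5
i=7 t=7 v=9: → [6,10); WM=6
i=8 t=12 v=1: → [12,15); WM=11
i=9 t=4 v=2: DROP (t<11-4); WM=11
i=10 t=14 v=5: → [12,17); WM=13
i=11 t=14 v=9: → [12,17); WM=13
i=12 t=11 v=8: → [11,17); WM=13
i=13 t=9 v=8: → [6,17); WM=13
i=14 t=15 v=2: → [6,18); WM=14
i=15 t=15 v=7: → [6,18); WM=14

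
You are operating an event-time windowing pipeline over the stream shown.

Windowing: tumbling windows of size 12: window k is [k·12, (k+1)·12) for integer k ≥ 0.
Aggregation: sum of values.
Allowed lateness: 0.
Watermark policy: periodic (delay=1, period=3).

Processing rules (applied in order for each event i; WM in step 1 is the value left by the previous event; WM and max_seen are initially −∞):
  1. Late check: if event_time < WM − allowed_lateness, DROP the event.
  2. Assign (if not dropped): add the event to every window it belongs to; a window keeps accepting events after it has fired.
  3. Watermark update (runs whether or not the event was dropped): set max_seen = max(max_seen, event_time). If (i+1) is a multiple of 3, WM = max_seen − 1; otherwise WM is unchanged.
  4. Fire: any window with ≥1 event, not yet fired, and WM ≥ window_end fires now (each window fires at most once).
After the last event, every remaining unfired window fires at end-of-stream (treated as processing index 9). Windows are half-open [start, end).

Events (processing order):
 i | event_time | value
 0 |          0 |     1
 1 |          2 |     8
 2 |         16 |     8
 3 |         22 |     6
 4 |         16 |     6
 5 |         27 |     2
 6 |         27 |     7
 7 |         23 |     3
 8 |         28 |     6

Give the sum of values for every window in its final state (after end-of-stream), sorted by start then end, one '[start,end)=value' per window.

i=0 t=0 v=1: → [0,12); WM=−∞
i=1 t=2 v=8: → [0,12); WM=−∞
i=2 t=16 v=8: → [12,24); WM=15; [0,12) fires=9
i=3 t=22 v=6: → [12,24); WM=15
i=4 t=16 v=6: → [12,24); WM=15
i=5 t=27 v=2: → [24,36); WM=26; [12,24) fires=20
i=6 t=27 v=7: → [24,36); WM=26
i=7 t=23 v=3: DROP (t<26-0); WM=26
i=8 t=28 v=6: → [24,36); WM=27

[0,12)=9 [12,24)=20 [24,36)=15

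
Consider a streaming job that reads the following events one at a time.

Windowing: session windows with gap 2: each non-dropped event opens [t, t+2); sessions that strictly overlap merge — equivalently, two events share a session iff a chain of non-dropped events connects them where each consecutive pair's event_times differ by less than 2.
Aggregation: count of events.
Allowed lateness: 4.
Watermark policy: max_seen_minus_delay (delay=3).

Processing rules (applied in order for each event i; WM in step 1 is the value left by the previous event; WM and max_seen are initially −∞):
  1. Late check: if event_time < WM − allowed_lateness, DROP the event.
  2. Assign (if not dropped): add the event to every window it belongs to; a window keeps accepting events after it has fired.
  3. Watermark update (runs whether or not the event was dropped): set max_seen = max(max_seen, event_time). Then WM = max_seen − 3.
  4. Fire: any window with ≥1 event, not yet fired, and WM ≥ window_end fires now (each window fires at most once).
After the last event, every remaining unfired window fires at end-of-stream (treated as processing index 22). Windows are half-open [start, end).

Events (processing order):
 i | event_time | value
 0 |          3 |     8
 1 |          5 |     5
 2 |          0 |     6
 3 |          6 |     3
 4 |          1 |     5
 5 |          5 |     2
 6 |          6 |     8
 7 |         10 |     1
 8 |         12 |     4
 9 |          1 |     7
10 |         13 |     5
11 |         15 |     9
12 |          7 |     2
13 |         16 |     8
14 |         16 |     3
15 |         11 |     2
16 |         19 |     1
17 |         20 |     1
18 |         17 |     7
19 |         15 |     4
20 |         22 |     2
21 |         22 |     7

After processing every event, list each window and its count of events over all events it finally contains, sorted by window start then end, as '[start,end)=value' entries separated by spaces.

[0,3)=2 [3,5)=1 [5,8)=4 [10,15)=4 [15,19)=5 [19,22)=2 [22,24)=2

i=0 t=3 v=8: → [3,5); WM=0
i=1 t=5 v=5: → [5,7); WM=2
i=2 t=0 v=6: → [0,2); WM=2
i=3 t=6 v=3: → [5,8); WM=3
i=4 t=1 v=5: → [0,3); WM=3
i=5 t=5 v=2: → [5,8); WM=3
i=6 t=6 v=8: → [5,8); WM=3
i=7 t=10 v=1: → [10,12); WM=7
i=8 t=12 v=4: → [12,14); WM=9
i=9 t=1 v=7: DROP (t<9-4); WM=9
i=10 t=13 v=5: → [12,15); WM=10
i=11 t=15 v=9: → [15,17); WM=12
i=12 t=7 v=2: DROP (t<12-4); WM=12
i=13 t=16 v=8: → [15,18); WM=13
i=14 t=16 v=3: → [15,18); WM=13
i=15 t=11 v=2: → [10,15); WM=13
i=16 t=19 v=1: → [19,21); WM=16
i=17 t=20 v=1: → [19,22); WM=17
i=18 t=17 v=7: → [15,19); WM=17
i=19 t=15 v=4: → [15,19); WM=17
i=20 t=22 v=2: → [22,24); WM=19
i=21 t=22 v=7: → [22,24); WM=19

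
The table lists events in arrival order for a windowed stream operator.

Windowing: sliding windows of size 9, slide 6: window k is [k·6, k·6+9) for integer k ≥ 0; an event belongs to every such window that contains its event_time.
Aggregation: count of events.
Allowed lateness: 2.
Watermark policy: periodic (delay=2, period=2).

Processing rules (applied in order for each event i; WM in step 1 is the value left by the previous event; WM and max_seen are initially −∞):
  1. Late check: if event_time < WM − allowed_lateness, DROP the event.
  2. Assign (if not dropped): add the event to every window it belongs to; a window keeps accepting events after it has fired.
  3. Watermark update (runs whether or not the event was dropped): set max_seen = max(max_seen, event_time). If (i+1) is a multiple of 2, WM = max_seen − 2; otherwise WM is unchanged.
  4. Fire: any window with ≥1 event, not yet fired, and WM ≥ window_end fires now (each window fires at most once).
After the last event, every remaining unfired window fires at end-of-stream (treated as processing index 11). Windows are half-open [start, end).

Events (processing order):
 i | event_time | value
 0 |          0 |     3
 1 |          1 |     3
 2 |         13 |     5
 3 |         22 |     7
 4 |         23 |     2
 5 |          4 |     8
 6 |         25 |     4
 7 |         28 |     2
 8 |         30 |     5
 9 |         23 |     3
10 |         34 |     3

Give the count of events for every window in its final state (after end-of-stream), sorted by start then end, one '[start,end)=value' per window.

[0,9)=2 [6,15)=1 [12,21)=1 [18,27)=3 [24,33)=3 [30,39)=2

i=0 t=0 v=3: → [0,9); WM=−∞
i=1 t=1 v=3: → [0,9); WM=-1
i=2 t=13 v=5: → [12,21),[6,15); WM=-1
i=3 t=22 v=7: → [18,27); WM=20; [0,9) fires=2 [6,15) fires=1
i=4 t=23 v=2: → [18,27); WM=20
i=5 t=4 v=8: DROP (t<20-2); WM=21; [12,21) fires=1
i=6 t=25 v=4: → [24,33),[18,27); WM=21
i=7 t=28 v=2: → [24,33); WM=26
i=8 t=30 v=5: → [30,39),[24,33); WM=26
i=9 t=23 v=3: DROP (t<26-2); WM=28; [18,27) fires=3
i=10 t=34 v=3: → [30,39); WM=28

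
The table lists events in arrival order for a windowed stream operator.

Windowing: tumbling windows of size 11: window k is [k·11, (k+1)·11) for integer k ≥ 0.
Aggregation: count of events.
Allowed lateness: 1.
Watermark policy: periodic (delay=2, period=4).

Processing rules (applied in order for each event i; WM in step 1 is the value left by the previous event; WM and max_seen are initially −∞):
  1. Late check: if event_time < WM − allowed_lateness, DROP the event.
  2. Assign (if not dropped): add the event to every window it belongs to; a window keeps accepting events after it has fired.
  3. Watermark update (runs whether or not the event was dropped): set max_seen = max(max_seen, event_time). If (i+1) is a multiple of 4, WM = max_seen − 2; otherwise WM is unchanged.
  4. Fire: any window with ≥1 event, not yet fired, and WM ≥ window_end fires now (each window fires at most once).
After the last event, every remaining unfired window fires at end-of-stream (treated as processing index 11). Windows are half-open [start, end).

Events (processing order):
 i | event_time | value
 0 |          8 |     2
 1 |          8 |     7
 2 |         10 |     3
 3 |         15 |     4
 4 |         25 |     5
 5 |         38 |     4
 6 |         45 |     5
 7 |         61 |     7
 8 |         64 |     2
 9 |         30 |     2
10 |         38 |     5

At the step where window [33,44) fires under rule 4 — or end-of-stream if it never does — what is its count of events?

i=0 t=8 v=2: → [0,11); WM=−∞
i=1 t=8 v=7: → [0,11); WM=−∞
i=2 t=10 v=3: → [0,11); WM=−∞
i=3 t=15 v=4: → [11,22); WM=13; [0,11) fires=3
i=4 t=25 v=5: → [22,33); WM=13
i=5 t=38 v=4: → [33,44); WM=13
i=6 t=45 v=5: → [44,55); WM=13
i=7 t=61 v=7: → [55,66); WM=59; [11,22) fires=1 [22,33) fires=1 [33,44) fires=1 [44,55) fires=1
i=8 t=64 v=2: → [55,66); WM=59
i=9 t=30 v=2: DROP (t<59-1); WM=59
i=10 t=38 v=5: DROP (t<59-1); WM=59

1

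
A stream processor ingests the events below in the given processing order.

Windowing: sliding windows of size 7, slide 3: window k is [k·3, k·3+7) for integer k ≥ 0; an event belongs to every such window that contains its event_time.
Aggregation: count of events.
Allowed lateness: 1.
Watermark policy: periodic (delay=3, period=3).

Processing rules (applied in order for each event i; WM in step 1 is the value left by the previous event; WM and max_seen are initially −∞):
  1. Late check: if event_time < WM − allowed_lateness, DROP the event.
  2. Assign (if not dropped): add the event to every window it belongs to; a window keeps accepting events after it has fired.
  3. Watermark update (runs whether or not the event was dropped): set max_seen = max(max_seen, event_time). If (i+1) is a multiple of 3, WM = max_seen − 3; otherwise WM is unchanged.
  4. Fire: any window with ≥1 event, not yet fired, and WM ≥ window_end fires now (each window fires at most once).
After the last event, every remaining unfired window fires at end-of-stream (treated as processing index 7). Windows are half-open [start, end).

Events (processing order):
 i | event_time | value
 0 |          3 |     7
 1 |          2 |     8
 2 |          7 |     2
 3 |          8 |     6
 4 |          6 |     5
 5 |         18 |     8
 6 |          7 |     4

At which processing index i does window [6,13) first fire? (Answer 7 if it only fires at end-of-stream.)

i=0 t=3 v=7: → [3,10),[0,7); WM=−∞
i=1 t=2 v=8: → [0,7); WM=−∞
i=2 t=7 v=2: → [6,13),[3,10); WM=4
i=3 t=8 v=6: → [6,13),[3,10); WM=4
i=4 t=6 v=5: → [6,13),[3,10),[0,7); WM=4
i=5 t=18 v=8: → [18,25),[15,22),[12,19); WM=15; [0,7) fires=3 [3,10) fires=4 [6,13) fires=3
i=6 t=7 v=4: DROP (t<15-1); WM=15

5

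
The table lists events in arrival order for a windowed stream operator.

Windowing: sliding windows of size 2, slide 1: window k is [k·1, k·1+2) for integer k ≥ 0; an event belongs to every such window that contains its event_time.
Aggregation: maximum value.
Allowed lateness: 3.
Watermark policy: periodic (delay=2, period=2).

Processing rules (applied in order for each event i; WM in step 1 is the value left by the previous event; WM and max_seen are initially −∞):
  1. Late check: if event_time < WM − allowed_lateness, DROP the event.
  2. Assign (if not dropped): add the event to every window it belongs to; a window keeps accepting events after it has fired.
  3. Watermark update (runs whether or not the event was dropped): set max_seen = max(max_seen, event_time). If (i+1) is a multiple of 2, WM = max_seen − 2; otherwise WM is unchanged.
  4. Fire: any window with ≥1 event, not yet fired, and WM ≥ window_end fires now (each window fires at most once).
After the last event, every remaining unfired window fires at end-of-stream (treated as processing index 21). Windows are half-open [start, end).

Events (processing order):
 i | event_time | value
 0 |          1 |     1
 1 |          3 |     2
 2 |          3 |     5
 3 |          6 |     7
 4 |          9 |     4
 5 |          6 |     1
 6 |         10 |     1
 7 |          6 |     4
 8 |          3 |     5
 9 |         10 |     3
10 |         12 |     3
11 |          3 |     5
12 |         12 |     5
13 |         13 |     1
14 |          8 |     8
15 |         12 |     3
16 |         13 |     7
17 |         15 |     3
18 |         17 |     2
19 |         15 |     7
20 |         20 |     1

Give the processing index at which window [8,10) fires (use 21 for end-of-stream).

11

i=0 t=1 v=1: → [1,3),[0,2); WM=−∞
i=1 t=3 v=2: → [3,5),[2,4); WM=1
i=2 t=3 v=5: → [3,5),[2,4); WM=1
i=3 t=6 v=7: → [6,8),[5,7); WM=4; [0,2) fires=1 [1,3) fires=1 [2,4) fires=5
i=4 t=9 v=4: → [9,11),[8,10); WM=4
i=5 t=6 v=1: → [6,8),[5,7); WM=7; [3,5) fires=5 [5,7) fires=7
i=6 t=10 v=1: → [10,12),[9,11); WM=7
i=7 t=6 v=4: → [6,8),[5,7); WM=8; [6,8) fires=7
i=8 t=3 v=5: DROP (t<8-3); WM=8
i=9 t=10 v=3: → [10,12),[9,11); WM=8
i=10 t=12 v=3: → [12,14),[11,13); WM=8
i=11 t=3 v=5: DROP (t<8-3); WM=10; [8,10) fires=4
i=12 t=12 v=5: → [12,14),[11,13); WM=10
i=13 t=13 v=1: → [13,15),[12,14); WM=11; [9,11) fires=4
i=14 t=8 v=8: → [8,10),[7,9); WM=11; [7,9) fires=8
i=15 t=12 v=3: → [12,14),[11,13); WM=11
i=16 t=13 v=7: → [13,15),[12,14); WM=11
i=17 t=15 v=3: → [15,17),[14,16); WM=13; [10,12) fires=3 [11,13) fires=5
i=18 t=17 v=2: → [17,19),[16,18); WM=13
i=19 t=15 v=7: → [15,17),[14,16); WM=15; [12,14) fires=7 [13,15) fires=7
i=20 t=20 v=1: → [20,22),[19,21); WM=15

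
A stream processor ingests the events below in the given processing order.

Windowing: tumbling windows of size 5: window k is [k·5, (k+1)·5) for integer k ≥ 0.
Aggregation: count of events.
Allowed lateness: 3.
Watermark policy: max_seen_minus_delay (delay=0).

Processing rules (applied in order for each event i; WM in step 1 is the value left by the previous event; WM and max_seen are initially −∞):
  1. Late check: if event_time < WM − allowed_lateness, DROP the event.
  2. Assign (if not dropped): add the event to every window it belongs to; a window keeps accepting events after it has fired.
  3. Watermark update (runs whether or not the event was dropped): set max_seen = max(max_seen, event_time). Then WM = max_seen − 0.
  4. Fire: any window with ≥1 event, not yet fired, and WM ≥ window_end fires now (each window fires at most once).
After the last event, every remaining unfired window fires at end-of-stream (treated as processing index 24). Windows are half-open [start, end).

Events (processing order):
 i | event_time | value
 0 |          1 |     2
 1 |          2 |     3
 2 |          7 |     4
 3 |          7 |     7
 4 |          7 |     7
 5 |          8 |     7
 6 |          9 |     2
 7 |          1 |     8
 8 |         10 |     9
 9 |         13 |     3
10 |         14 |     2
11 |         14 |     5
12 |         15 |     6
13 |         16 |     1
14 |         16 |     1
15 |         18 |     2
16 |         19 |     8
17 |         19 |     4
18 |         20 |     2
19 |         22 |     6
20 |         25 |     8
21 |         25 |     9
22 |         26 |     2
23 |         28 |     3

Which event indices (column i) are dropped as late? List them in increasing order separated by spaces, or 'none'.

i=0 t=1 v=2: → [0,5); WM=1
i=1 t=2 v=3: → [0,5); WM=2
i=2 t=7 v=4: → [5,10); WM=7; [0,5) fires=2
i=3 t=7 v=7: → [5,10); WM=7
i=4 t=7 v=7: → [5,10); WM=7
i=5 t=8 v=7: → [5,10); WM=8
i=6 t=9 v=2: → [5,10); WM=9
i=7 t=1 v=8: DROP (t<9-3); WM=9
i=8 t=10 v=9: → [10,15); WM=10; [5,10) fires=5
i=9 t=13 v=3: → [10,15); WM=13
i=10 t=14 v=2: → [10,15); WM=14
i=11 t=14 v=5: → [10,15); WM=14
i=12 t=15 v=6: → [15,20); WM=15; [10,15) fires=4
i=13 t=16 v=1: → [15,20); WM=16
i=14 t=16 v=1: → [15,20); WM=16
i=15 t=18 v=2: → [15,20); WM=18
i=16 t=19 v=8: → [15,20); WM=19
i=17 t=19 v=4: → [15,20); WM=19
i=18 t=20 v=2: → [20,25); WM=20; [15,20) fires=6
i=19 t=22 v=6: → [20,25); WM=22
i=20 t=25 v=8: → [25,30); WM=25; [20,25) fires=2
i=21 t=25 v=9: → [25,30); WM=25
i=22 t=26 v=2: → [25,30); WM=26
i=23 t=28 v=3: → [25,30); WM=28

7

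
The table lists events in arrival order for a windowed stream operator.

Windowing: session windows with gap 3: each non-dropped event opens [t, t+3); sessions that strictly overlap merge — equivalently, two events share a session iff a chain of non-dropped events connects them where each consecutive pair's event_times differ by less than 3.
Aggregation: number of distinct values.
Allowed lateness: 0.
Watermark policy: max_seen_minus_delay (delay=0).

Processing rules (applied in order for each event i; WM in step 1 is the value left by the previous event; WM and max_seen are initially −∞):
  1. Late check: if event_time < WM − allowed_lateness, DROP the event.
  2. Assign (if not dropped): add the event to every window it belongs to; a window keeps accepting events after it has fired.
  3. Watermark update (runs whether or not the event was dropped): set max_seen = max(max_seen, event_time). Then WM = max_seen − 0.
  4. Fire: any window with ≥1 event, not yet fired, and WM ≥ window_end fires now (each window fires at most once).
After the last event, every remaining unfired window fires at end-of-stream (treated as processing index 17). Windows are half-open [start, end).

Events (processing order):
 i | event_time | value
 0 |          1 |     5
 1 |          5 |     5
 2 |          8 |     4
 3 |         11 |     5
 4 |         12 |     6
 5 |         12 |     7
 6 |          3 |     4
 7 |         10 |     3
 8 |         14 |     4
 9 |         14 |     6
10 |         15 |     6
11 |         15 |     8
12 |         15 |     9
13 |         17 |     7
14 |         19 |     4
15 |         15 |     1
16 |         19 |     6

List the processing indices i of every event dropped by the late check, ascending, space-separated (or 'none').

i=0 t=1 v=5: → [1,4); WM=1
i=1 t=5 v=5: → [5,8); WM=5
i=2 t=8 v=4: → [8,11); WM=8
i=3 t=11 v=5: → [11,14); WM=11
i=4 t=12 v=6: → [11,15); WM=12
i=5 t=12 v=7: → [11,15); WM=12
i=6 t=3 v=4: DROP (t<12-0); WM=12
i=7 t=10 v=3: DROP (t<12-0); WM=12
i=8 t=14 v=4: → [11,17); WM=14
i=9 t=14 v=6: → [11,17); WM=14
i=10 t=15 v=6: → [11,18); WM=15
i=11 t=15 v=8: → [11,18); WM=15
i=12 t=15 v=9: → [11,18); WM=15
i=13 t=17 v=7: → [11,20); WM=17
i=14 t=19 v=4: → [11,22); WM=19
i=15 t=15 v=1: DROP (t<19-0); WM=19
i=16 t=19 v=6: → [11,22); WM=19

6 7 15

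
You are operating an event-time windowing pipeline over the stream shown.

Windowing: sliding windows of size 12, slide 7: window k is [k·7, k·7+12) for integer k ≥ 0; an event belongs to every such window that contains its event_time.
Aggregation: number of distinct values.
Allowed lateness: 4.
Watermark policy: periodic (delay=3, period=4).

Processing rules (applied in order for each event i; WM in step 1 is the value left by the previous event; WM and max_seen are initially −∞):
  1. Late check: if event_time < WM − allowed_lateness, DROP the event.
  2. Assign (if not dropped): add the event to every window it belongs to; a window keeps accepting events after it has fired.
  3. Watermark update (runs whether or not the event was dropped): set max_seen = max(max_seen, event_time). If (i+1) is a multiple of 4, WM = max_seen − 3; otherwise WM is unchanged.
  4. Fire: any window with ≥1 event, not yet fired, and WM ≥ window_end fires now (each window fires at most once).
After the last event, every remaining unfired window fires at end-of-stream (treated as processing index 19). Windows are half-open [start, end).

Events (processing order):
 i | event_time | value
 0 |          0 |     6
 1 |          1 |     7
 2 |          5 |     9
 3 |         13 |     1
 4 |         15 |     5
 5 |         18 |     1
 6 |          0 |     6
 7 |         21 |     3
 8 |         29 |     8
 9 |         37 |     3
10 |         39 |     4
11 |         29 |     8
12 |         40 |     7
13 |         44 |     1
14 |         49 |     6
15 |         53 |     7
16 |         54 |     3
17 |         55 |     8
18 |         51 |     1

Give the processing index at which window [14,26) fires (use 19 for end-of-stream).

i=0 t=0 v=6: → [0,12); WM=−∞
i=1 t=1 v=7: → [0,12); WM=−∞
i=2 t=5 v=9: → [0,12); WM=−∞
i=3 t=13 v=1: → [7,19); WM=10
i=4 t=15 v=5: → [14,26),[7,19); WM=10
i=5 t=18 v=1: → [14,26),[7,19); WM=10
i=6 t=0 v=6: DROP (t<10-4); WM=10
i=7 t=21 v=3: → [21,33),[14,26); WM=18; [0,12) fires=3
i=8 t=29 v=8: → [28,40),[21,33); WM=18
i=9 t=37 v=3: → [35,47),[28,40); WM=18
i=10 t=39 v=4: → [35,47),[28,40); WM=18
i=11 t=29 v=8: → [28,40),[21,33); WM=36; [7,19) fires=2 [14,26) fires=3 [21,33) fires=2
i=12 t=40 v=7: → [35,47); WM=36
i=13 t=44 v=1: → [42,54),[35,47); WM=36
i=14 t=49 v=6: → [49,61),[42,54); WM=36
i=15 t=53 v=7: → [49,61),[42,54); WM=50; [28,40) fires=3 [35,47) fires=4
i=16 t=54 v=3: → [49,61); WM=50
i=17 t=55 v=8: → [49,61); WM=50
i=18 t=51 v=1: → [49,61),[42,54); WM=50

11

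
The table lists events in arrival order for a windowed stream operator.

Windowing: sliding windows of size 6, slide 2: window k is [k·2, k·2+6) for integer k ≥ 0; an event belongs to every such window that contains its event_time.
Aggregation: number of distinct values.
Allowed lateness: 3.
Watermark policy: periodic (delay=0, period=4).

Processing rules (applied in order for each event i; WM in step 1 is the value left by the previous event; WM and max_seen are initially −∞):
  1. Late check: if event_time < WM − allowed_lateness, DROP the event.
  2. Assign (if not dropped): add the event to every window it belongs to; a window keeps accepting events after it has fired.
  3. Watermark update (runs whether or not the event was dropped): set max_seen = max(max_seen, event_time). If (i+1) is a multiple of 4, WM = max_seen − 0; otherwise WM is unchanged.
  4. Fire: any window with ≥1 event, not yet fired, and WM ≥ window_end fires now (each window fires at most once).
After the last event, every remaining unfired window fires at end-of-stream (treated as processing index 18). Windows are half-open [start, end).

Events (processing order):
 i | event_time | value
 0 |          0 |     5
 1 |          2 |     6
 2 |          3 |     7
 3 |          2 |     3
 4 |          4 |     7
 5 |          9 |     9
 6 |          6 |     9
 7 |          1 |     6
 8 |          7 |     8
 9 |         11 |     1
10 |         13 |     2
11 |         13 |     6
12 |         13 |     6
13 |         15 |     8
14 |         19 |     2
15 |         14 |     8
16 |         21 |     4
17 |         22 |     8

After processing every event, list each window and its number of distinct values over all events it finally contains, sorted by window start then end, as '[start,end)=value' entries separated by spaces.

i=0 t=0 v=5: → [0,6); WM=−∞
i=1 t=2 v=6: → [2,8),[0,6); WM=−∞
i=2 t=3 v=7: → [2,8),[0,6); WM=−∞
i=3 t=2 v=3: → [2,8),[0,6); WM=3
i=4 t=4 v=7: → [4,10),[2,8),[0,6); WM=3
i=5 t=9 v=9: → [8,14),[6,12),[4,10); WM=3
i=6 t=6 v=9: → [6,12),[4,10),[2,8); WM=3
i=7 t=1 v=6: → [0,6); WM=9; [0,6) fires=4 [2,8) fires=4
i=8 t=7 v=8: → [6,12),[4,10),[2,8); WM=9
i=9 t=11 v=1: → [10,16),[8,14),[6,12); WM=9
i=10 t=13 v=2: → [12,18),[10,16),[8,14); WM=9
i=11 t=13 v=6: → [12,18),[10,16),[8,14); WM=13; [4,10) fires=3 [6,12) fires=3
i=12 t=13 v=6: → [12,18),[10,16),[8,14); WM=13
i=13 t=15 v=8: → [14,20),[12,18),[10,16); WM=13
i=14 t=19 v=2: → [18,24),[16,22),[14,20); WM=13
i=15 t=14 v=8: → [14,20),[12,18),[10,16); WM=19; [8,14) fires=4 [10,16) fires=4 [12,18) fires=3
i=16 t=21 v=4: → [20,26),[18,24),[16,22); WM=19
i=17 t=22 v=8: → [22,28),[20,26),[18,24); WM=19

[0,6)=4 [2,8)=5 [4,10)=3 [6,12)=3 [8,14)=4 [10,16)=4 [12,18)=3 [14,20)=2 [16,22)=2 [18,24)=3 [20,26)=2 [22,28)=1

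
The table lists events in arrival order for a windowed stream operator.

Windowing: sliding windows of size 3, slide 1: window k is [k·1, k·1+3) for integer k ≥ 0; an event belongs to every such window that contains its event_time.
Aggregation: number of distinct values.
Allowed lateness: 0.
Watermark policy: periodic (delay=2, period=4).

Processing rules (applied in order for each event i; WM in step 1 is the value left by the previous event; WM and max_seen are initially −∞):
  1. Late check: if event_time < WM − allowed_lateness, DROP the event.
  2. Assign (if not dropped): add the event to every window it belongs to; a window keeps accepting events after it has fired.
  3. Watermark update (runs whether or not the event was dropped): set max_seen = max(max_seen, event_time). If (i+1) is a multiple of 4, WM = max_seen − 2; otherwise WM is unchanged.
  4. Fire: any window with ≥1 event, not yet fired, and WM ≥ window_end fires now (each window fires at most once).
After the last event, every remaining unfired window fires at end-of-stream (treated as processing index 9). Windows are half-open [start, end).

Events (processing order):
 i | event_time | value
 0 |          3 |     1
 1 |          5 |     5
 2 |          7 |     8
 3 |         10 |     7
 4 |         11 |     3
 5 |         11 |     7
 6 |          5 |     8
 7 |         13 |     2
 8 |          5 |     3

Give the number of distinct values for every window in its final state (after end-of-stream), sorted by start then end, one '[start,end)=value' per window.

i=0 t=3 v=1: → [3,6),[2,5),[1,4); WM=−∞
i=1 t=5 v=5: → [5,8),[4,7),[3,6); WM=−∞
i=2 t=7 v=8: → [7,10),[6,9),[5,8); WM=−∞
i=3 t=10 v=7: → [10,13),[9,12),[8,11); WM=8; [1,4) fires=1 [2,5) fires=1 [3,6) fires=2 [4,7) fires=1 [5,8) fires=2
i=4 t=11 v=3: → [11,14),[10,13),[9,12); WM=8
i=5 t=11 v=7: → [11,14),[10,13),[9,12); WM=8
i=6 t=5 v=8: DROP (t<8-0); WM=8
i=7 t=13 v=2: → [13,16),[12,15),[11,14); WM=11; [6,9) fires=1 [7,10) fires=1 [8,11) fires=1
i=8 t=5 v=3: DROP (t<11-0); WM=11

[1,4)=1 [2,5)=1 [3,6)=2 [4,7)=1 [5,8)=2 [6,9)=1 [7,10)=1 [8,11)=1 [9,12)=2 [10,13)=2 [11,14)=3 [12,15)=1 [13,16)=1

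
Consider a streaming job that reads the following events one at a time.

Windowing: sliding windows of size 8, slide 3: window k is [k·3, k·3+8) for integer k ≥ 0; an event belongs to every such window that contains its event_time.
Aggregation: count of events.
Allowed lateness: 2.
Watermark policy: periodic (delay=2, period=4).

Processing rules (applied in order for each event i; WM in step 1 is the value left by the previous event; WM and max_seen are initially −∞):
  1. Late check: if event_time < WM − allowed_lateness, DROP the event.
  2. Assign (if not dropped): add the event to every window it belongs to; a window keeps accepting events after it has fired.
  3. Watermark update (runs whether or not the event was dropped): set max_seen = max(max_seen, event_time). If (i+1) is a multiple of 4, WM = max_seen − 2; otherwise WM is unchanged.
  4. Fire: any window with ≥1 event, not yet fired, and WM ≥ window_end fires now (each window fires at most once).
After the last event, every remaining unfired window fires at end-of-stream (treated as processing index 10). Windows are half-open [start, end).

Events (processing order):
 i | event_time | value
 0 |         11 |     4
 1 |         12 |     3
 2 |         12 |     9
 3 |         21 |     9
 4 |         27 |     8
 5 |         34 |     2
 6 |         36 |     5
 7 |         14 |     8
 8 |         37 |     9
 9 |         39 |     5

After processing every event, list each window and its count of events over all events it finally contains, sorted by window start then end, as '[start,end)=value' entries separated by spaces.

[6,14)=3 [9,17)=3 [12,20)=2 [15,23)=1 [18,26)=1 [21,29)=2 [24,32)=1 [27,35)=2 [30,38)=3 [33,41)=4 [36,44)=3 [39,47)=1

i=0 t=11 v=4: → [9,17),[6,14); WM=−∞
i=1 t=12 v=3: → [12,20),[9,17),[6,14); WM=−∞
i=2 t=12 v=9: → [12,20),[9,17),[6,14); WM=−∞
i=3 t=21 v=9: → [21,29),[18,26),[15,23); WM=19; [6,14) fires=3 [9,17) fires=3
i=4 t=27 v=8: → [27,35),[24,32),[21,29); WM=19
i=5 t=34 v=2: → [33,41),[30,38),[27,35); WM=19
i=6 t=36 v=5: → [36,44),[33,41),[30,38); WM=19
i=7 t=14 v=8: DROP (t<19-2); WM=34; [12,20) fires=2 [15,23) fires=1 [18,26) fires=1 [21,29) fires=2 [24,32) fires=1
i=8 t=37 v=9: → [36,44),[33,41),[30,38); WM=34
i=9 t=39 v=5: → [39,47),[36,44),[33,41); WM=34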